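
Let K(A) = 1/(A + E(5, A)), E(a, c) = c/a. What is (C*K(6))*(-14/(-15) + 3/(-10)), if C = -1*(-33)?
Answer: 209/72 ≈ 2.9028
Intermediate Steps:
C = 33
K(A) = 5/(6*A) (K(A) = 1/(A + A/5) = 1/(6*A/5) = 5/(6*A))
(C*K(6))*(-14/(-15) + 3/(-10)) = (33*((5/6)/6))*(-14/(-15) + 3/(-10)) = (33*((5/6)*(1/6)))*(-14*(-1/15) + 3*(-1/10)) = (33*(5/36))*(14/15 - 3/10) = (55/12)*(19/30) = 209/72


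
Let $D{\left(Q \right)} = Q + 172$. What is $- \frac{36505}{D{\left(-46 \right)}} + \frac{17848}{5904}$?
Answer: $- \frac{35264}{123} \approx -286.7$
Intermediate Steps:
$D{\left(Q \right)} = 172 + Q$
$- \frac{36505}{D{\left(-46 \right)}} + \frac{17848}{5904} = - \frac{36505}{172 - 46} + \frac{17848}{5904} = - \frac{36505}{126} + 17848 \cdot \frac{1}{5904} = \left(-36505\right) \frac{1}{126} + \frac{2231}{738} = - \frac{5215}{18} + \frac{2231}{738} = - \frac{35264}{123}$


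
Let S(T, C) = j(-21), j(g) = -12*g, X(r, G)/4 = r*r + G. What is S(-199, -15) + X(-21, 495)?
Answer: 3996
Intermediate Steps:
X(r, G) = 4*G + 4*r**2 (X(r, G) = 4*(r*r + G) = 4*(r**2 + G) = 4*(G + r**2) = 4*G + 4*r**2)
S(T, C) = 252 (S(T, C) = -12*(-21) = 252)
S(-199, -15) + X(-21, 495) = 252 + (4*495 + 4*(-21)**2) = 252 + (1980 + 4*441) = 252 + (1980 + 1764) = 252 + 3744 = 3996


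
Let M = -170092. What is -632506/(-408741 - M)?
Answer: 632506/238649 ≈ 2.6504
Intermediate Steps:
-632506/(-408741 - M) = -632506/(-408741 - 1*(-170092)) = -632506/(-408741 + 170092) = -632506/(-238649) = -632506*(-1/238649) = 632506/238649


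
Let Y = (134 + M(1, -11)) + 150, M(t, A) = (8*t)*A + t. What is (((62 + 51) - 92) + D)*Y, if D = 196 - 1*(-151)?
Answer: 72496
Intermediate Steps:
D = 347 (D = 196 + 151 = 347)
M(t, A) = t + 8*A*t (M(t, A) = 8*A*t + t = t + 8*A*t)
Y = 197 (Y = (134 + 1*(1 + 8*(-11))) + 150 = (134 + 1*(1 - 88)) + 150 = (134 + 1*(-87)) + 150 = (134 - 87) + 150 = 47 + 150 = 197)
(((62 + 51) - 92) + D)*Y = (((62 + 51) - 92) + 347)*197 = ((113 - 92) + 347)*197 = (21 + 347)*197 = 368*197 = 72496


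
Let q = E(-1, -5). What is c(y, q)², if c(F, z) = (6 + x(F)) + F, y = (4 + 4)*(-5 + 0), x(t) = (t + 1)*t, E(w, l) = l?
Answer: 2328676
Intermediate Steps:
x(t) = t*(1 + t) (x(t) = (1 + t)*t = t*(1 + t))
y = -40 (y = 8*(-5) = -40)
q = -5
c(F, z) = 6 + F + F*(1 + F) (c(F, z) = (6 + F*(1 + F)) + F = 6 + F + F*(1 + F))
c(y, q)² = (6 - 40 - 40*(1 - 40))² = (6 - 40 - 40*(-39))² = (6 - 40 + 1560)² = 1526² = 2328676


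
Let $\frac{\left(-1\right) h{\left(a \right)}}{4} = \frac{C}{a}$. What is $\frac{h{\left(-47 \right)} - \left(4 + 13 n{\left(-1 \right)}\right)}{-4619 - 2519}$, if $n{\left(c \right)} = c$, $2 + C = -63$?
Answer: $- \frac{163}{335486} \approx -0.00048586$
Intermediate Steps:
$C = -65$ ($C = -2 - 63 = -65$)
$h{\left(a \right)} = \frac{260}{a}$ ($h{\left(a \right)} = - 4 \left(- \frac{65}{a}\right) = \frac{260}{a}$)
$\frac{h{\left(-47 \right)} - \left(4 + 13 n{\left(-1 \right)}\right)}{-4619 - 2519} = \frac{\frac{260}{-47} - -9}{-4619 - 2519} = \frac{260 \left(- \frac{1}{47}\right) + \left(-4 + 13\right)}{-7138} = \left(- \frac{260}{47} + 9\right) \left(- \frac{1}{7138}\right) = \frac{163}{47} \left(- \frac{1}{7138}\right) = - \frac{163}{335486}$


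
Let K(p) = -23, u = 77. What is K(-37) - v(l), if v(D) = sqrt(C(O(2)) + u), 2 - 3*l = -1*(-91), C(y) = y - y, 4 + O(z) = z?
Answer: -23 - sqrt(77) ≈ -31.775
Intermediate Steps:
O(z) = -4 + z
C(y) = 0
l = -89/3 (l = 2/3 - (-1)*(-91)/3 = 2/3 - 1/3*91 = 2/3 - 91/3 = -89/3 ≈ -29.667)
v(D) = sqrt(77) (v(D) = sqrt(0 + 77) = sqrt(77))
K(-37) - v(l) = -23 - sqrt(77)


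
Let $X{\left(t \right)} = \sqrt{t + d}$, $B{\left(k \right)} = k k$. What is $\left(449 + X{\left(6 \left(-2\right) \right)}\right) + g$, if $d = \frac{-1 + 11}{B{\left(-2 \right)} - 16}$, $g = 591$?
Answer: $1040 + \frac{i \sqrt{462}}{6} \approx 1040.0 + 3.5824 i$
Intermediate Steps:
$B{\left(k \right)} = k^{2}$
$d = - \frac{5}{6}$ ($d = \frac{-1 + 11}{\left(-2\right)^{2} - 16} = \frac{10}{4 - 16} = \frac{10}{-12} = 10 \left(- \frac{1}{12}\right) = - \frac{5}{6} \approx -0.83333$)
$X{\left(t \right)} = \sqrt{- \frac{5}{6} + t}$ ($X{\left(t \right)} = \sqrt{t - \frac{5}{6}} = \sqrt{- \frac{5}{6} + t}$)
$\left(449 + X{\left(6 \left(-2\right) \right)}\right) + g = \left(449 + \frac{\sqrt{-30 + 36 \cdot 6 \left(-2\right)}}{6}\right) + 591 = \left(449 + \frac{\sqrt{-30 + 36 \left(-12\right)}}{6}\right) + 591 = \left(449 + \frac{\sqrt{-30 - 432}}{6}\right) + 591 = \left(449 + \frac{\sqrt{-462}}{6}\right) + 591 = \left(449 + \frac{i \sqrt{462}}{6}\right) + 591 = 1040 + \frac{i \sqrt{462}}{6}$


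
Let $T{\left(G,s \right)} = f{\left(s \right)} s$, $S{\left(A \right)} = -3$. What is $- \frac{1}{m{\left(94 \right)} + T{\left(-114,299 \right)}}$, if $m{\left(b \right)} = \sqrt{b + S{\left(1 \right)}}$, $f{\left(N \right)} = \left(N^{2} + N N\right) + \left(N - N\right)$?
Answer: $- \frac{4112446}{219858757337901} + \frac{\sqrt{91}}{2858163845392713} \approx -1.8705 \cdot 10^{-8}$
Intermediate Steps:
$f{\left(N \right)} = 2 N^{2}$ ($f{\left(N \right)} = \left(N^{2} + N^{2}\right) + 0 = 2 N^{2} + 0 = 2 N^{2}$)
$T{\left(G,s \right)} = 2 s^{3}$ ($T{\left(G,s \right)} = 2 s^{2} s = 2 s^{3}$)
$m{\left(b \right)} = \sqrt{-3 + b}$ ($m{\left(b \right)} = \sqrt{b - 3} = \sqrt{-3 + b}$)
$- \frac{1}{m{\left(94 \right)} + T{\left(-114,299 \right)}} = - \frac{1}{\sqrt{-3 + 94} + 2 \cdot 299^{3}} = - \frac{1}{\sqrt{91} + 2 \cdot 26730899} = - \frac{1}{\sqrt{91} + 53461798} = - \frac{1}{53461798 + \sqrt{91}}$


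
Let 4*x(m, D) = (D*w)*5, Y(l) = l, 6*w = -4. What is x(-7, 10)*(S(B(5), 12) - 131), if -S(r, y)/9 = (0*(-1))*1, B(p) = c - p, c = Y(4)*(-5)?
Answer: 3275/3 ≈ 1091.7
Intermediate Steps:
w = -2/3 (w = (1/6)*(-4) = -2/3 ≈ -0.66667)
x(m, D) = -5*D/6 (x(m, D) = ((D*(-2/3))*5)/4 = (-2*D/3*5)/4 = (-10*D/3)/4 = -5*D/6)
c = -20 (c = 4*(-5) = -20)
B(p) = -20 - p
S(r, y) = 0 (S(r, y) = -9*0*(-1) = -0 = -9*0 = 0)
x(-7, 10)*(S(B(5), 12) - 131) = (-5/6*10)*(0 - 131) = -25/3*(-131) = 3275/3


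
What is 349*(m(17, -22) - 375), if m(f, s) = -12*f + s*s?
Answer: -33155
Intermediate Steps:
m(f, s) = s² - 12*f (m(f, s) = -12*f + s² = s² - 12*f)
349*(m(17, -22) - 375) = 349*(((-22)² - 12*17) - 375) = 349*((484 - 204) - 375) = 349*(280 - 375) = 349*(-95) = -33155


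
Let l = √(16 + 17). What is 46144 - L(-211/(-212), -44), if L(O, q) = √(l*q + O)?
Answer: 46144 - √(11183 - 494384*√33)/106 ≈ 46144.0 - 15.867*I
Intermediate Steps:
l = √33 ≈ 5.7446
L(O, q) = √(O + q*√33) (L(O, q) = √(√33*q + O) = √(q*√33 + O) = √(O + q*√33))
46144 - L(-211/(-212), -44) = 46144 - √(-211/(-212) - 44*√33) = 46144 - √(-211*(-1/212) - 44*√33) = 46144 - √(211/212 - 44*√33)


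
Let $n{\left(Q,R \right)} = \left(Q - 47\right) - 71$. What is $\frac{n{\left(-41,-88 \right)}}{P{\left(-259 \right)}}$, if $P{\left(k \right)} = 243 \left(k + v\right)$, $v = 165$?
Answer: $\frac{53}{7614} \approx 0.0069609$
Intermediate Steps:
$P{\left(k \right)} = 40095 + 243 k$ ($P{\left(k \right)} = 243 \left(k + 165\right) = 243 \left(165 + k\right) = 40095 + 243 k$)
$n{\left(Q,R \right)} = -118 + Q$ ($n{\left(Q,R \right)} = \left(-47 + Q\right) - 71 = -118 + Q$)
$\frac{n{\left(-41,-88 \right)}}{P{\left(-259 \right)}} = \frac{-118 - 41}{40095 + 243 \left(-259\right)} = - \frac{159}{40095 - 62937} = - \frac{159}{-22842} = \left(-159\right) \left(- \frac{1}{22842}\right) = \frac{53}{7614}$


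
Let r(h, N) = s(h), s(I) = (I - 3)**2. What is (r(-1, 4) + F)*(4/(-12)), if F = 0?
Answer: -16/3 ≈ -5.3333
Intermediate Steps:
s(I) = (-3 + I)**2
r(h, N) = (-3 + h)**2
(r(-1, 4) + F)*(4/(-12)) = ((-3 - 1)**2 + 0)*(4/(-12)) = ((-4)**2 + 0)*(4*(-1/12)) = (16 + 0)*(-1/3) = 16*(-1/3) = -16/3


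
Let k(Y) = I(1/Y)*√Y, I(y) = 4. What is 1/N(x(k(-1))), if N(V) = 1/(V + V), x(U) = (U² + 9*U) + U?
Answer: -32 + 80*I ≈ -32.0 + 80.0*I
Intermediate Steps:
k(Y) = 4*√Y
x(U) = U² + 10*U
N(V) = 1/(2*V)
1/N(x(k(-1))) = 1/(1/(2*(((4*√(-1))*(10 + 4*√(-1)))))) = 1/(1/(2*(((4*I)*(10 + 4*I))))) = 1/(1/(2*((4*I*(10 + 4*I))))) = 1/((-I*(10 - 4*I)/464)/2) = 1/(-I*(10 - 4*I)/928) = 8*I*(10 + 4*I)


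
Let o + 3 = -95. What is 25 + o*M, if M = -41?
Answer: 4043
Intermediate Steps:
o = -98 (o = -3 - 95 = -98)
25 + o*M = 25 - 98*(-41) = 25 + 4018 = 4043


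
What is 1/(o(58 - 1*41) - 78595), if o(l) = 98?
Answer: -1/78497 ≈ -1.2739e-5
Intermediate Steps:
1/(o(58 - 1*41) - 78595) = 1/(98 - 78595) = 1/(-78497) = -1/78497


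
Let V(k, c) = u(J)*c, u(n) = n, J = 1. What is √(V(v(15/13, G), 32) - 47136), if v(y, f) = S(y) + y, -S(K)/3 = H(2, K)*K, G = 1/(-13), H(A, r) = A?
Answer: 32*I*√46 ≈ 217.03*I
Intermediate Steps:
G = -1/13 ≈ -0.076923
S(K) = -6*K
v(y, f) = -5*y (v(y, f) = -6*y + y = -5*y)
V(k, c) = c (V(k, c) = 1*c = c)
√(V(v(15/13, G), 32) - 47136) = √(32 - 47136) = √(-47104) = 32*I*√46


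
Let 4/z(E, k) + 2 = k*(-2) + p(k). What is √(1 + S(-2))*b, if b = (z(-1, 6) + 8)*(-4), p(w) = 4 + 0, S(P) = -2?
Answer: -152*I/5 ≈ -30.4*I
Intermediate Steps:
p(w) = 4
z(E, k) = 4/(2 - 2*k) (z(E, k) = 4/(-2 + (k*(-2) + 4)) = 4/(-2 + (-2*k + 4)) = 4/(-2 + (4 - 2*k)) = 4/(2 - 2*k))
b = -152/5 (b = (-2/(-1 + 6) + 8)*(-4) = (-2/5 + 8)*(-4) = (-2*⅕ + 8)*(-4) = (-⅖ + 8)*(-4) = (38/5)*(-4) = -152/5 ≈ -30.400)
√(1 + S(-2))*b = √(1 - 2)*(-152/5) = √(-1)*(-152/5) = I*(-152/5) = -152*I/5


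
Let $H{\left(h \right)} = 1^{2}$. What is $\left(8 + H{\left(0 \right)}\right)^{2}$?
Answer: $81$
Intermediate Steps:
$H{\left(h \right)} = 1$
$\left(8 + H{\left(0 \right)}\right)^{2} = \left(8 + 1\right)^{2} = 9^{2} = 81$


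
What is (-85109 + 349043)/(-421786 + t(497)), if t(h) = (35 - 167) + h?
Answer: -23994/38311 ≈ -0.62630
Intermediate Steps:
t(h) = -132 + h
(-85109 + 349043)/(-421786 + t(497)) = (-85109 + 349043)/(-421786 + (-132 + 497)) = 263934/(-421786 + 365) = 263934/(-421421) = 263934*(-1/421421) = -23994/38311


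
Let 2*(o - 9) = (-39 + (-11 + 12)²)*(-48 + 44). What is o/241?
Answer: 85/241 ≈ 0.35270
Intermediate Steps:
o = 85 (o = 9 + ((-39 + (-11 + 12)²)*(-48 + 44))/2 = 9 + ((-39 + 1²)*(-4))/2 = 9 + ((-39 + 1)*(-4))/2 = 9 + (-38*(-4))/2 = 9 + (½)*152 = 9 + 76 = 85)
o/241 = 85/241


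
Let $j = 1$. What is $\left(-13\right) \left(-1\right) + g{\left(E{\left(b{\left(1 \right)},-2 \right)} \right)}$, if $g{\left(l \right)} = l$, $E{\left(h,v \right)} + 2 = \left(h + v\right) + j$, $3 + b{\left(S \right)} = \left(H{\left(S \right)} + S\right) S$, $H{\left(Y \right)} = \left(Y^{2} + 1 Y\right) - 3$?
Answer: $7$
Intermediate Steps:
$H{\left(Y \right)} = -3 + Y + Y^{2}$ ($H{\left(Y \right)} = \left(Y^{2} + Y\right) - 3 = \left(Y + Y^{2}\right) - 3 = -3 + Y + Y^{2}$)
$b{\left(S \right)} = -3 + S \left(-3 + S^{2} + 2 S\right)$ ($b{\left(S \right)} = -3 + \left(\left(-3 + S + S^{2}\right) + S\right) S = -3 + \left(-3 + S^{2} + 2 S\right) S = -3 + S \left(-3 + S^{2} + 2 S\right)$)
$E{\left(h,v \right)} = -1 + h + v$ ($E{\left(h,v \right)} = -2 + \left(\left(h + v\right) + 1\right) = -2 + \left(1 + h + v\right) = -1 + h + v$)
$\left(-13\right) \left(-1\right) + g{\left(E{\left(b{\left(1 \right)},-2 \right)} \right)} = \left(-13\right) \left(-1\right) - \left(5 - \left(-3 + 1 + 1^{2}\right)\right) = 13 - \left(5 - \left(-3 + 1 + 1\right)\right) = 13 - 6 = 7$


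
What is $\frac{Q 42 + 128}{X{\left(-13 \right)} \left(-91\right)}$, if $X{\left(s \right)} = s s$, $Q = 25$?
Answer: $- \frac{1178}{15379} \approx -0.076598$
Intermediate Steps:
$X{\left(s \right)} = s^{2}$
$\frac{Q 42 + 128}{X{\left(-13 \right)} \left(-91\right)} = \frac{25 \cdot 42 + 128}{\left(-13\right)^{2} \left(-91\right)} = \frac{1050 + 128}{169 \left(-91\right)} = \frac{1178}{-15379} = 1178 \left(- \frac{1}{15379}\right) = - \frac{1178}{15379}$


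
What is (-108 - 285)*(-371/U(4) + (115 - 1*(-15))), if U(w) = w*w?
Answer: -671637/16 ≈ -41977.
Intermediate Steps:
U(w) = w²
(-108 - 285)*(-371/U(4) + (115 - 1*(-15))) = (-108 - 285)*(-371/(4²) + (115 - 1*(-15))) = -393*(-371/16 + (115 + 15)) = -393*(-371*1/16 + 130) = -393*(-371/16 + 130) = -393*1709/16 = -671637/16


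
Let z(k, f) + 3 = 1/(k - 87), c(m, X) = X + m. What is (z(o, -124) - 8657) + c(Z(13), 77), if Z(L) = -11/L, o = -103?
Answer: -21202113/2470 ≈ -8583.8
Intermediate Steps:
z(k, f) = -3 + 1/(-87 + k) (z(k, f) = -3 + 1/(k - 87) = -3 + 1/(-87 + k))
(z(o, -124) - 8657) + c(Z(13), 77) = ((262 - 3*(-103))/(-87 - 103) - 8657) + (77 - 11/13) = ((262 + 309)/(-190) - 8657) + (77 - 11*1/13) = (-1/190*571 - 8657) + (77 - 11/13) = (-571/190 - 8657) + 990/13 = -1645401/190 + 990/13 = -21202113/2470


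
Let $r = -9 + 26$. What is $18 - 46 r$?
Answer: $-764$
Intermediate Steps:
$r = 17$
$18 - 46 r = 18 - 782 = -764$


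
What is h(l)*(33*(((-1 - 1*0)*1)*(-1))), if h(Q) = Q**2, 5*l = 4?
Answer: 528/25 ≈ 21.120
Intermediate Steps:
l = 4/5 (l = (1/5)*4 = 4/5 ≈ 0.80000)
h(l)*(33*(((-1 - 1*0)*1)*(-1))) = (4/5)**2*(33*(((-1 - 1*0)*1)*(-1))) = 16*(33*(((-1 + 0)*1)*(-1)))/25 = 16*(33*(-1*1*(-1)))/25 = 16*(33*(-1*(-1)))/25 = 16*(33*1)/25 = (16/25)*33 = 528/25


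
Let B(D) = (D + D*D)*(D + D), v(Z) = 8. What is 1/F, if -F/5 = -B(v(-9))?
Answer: 1/5760 ≈ 0.00017361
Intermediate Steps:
B(D) = 2*D*(D + D²) (B(D) = (D + D²)*(2*D) = 2*D*(D + D²))
F = 5760 (F = -(-5)*2*8²*(1 + 8) = -(-5)*2*64*9 = -(-5)*1152 = -5*(-1152) = 5760)
1/F = 1/5760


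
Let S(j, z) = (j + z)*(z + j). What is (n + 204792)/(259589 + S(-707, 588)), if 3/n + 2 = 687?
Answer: 46760841/62506250 ≈ 0.74810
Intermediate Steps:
n = 3/685 (n = 3/(-2 + 687) = 3/685 ≈ 0.0043796)
S(j, z) = (j + z)² (S(j, z) = (j + z)*(j + z) = (j + z)²)
(n + 204792)/(259589 + S(-707, 588)) = (3/685 + 204792)/(259589 + (-707 + 588)²) = 140282523/(685*(259589 + (-119)²)) = 140282523/(685*(259589 + 14161)) = (140282523/685)/273750 = (140282523/685)*(1/273750) = 46760841/62506250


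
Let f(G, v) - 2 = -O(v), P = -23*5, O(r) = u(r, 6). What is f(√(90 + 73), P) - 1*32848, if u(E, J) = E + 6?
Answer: -32737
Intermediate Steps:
u(E, J) = 6 + E
O(r) = 6 + r
P = -115
f(G, v) = -4 - v (f(G, v) = 2 - (6 + v) = 2 + (-6 - v) = -4 - v)
f(√(90 + 73), P) - 1*32848 = (-4 - 1*(-115)) - 1*32848 = (-4 + 115) - 32848 = 111 - 32848 = -32737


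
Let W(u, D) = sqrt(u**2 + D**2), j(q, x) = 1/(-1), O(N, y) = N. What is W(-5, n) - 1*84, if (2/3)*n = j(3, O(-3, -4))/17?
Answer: -84 + sqrt(28909)/34 ≈ -78.999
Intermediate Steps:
j(q, x) = -1
n = -3/34 (n = 3*(-1/17)/2 = 3*(-1*1/17)/2 = (3/2)*(-1/17) = -3/34 ≈ -0.088235)
W(u, D) = sqrt(D**2 + u**2)
W(-5, n) - 1*84 = sqrt((-3/34)**2 + (-5)**2) - 1*84 = sqrt(9/1156 + 25) - 84 = sqrt(28909/1156) - 84 = sqrt(28909)/34 - 84 = -84 + sqrt(28909)/34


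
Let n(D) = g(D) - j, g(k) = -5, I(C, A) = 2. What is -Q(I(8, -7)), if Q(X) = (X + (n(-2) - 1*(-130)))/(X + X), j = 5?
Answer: -61/2 ≈ -30.500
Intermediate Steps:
n(D) = -10 (n(D) = -5 - 1*5 = -5 - 5 = -10)
Q(X) = (120 + X)/(2*X) (Q(X) = (X + (-10 - 1*(-130)))/(X + X) = (X + (-10 + 130))/((2*X)) = (X + 120)*(1/(2*X)) = (120 + X)*(1/(2*X)) = (120 + X)/(2*X))
-Q(I(8, -7)) = -(120 + 2)/(2*2) = -122/(2*2) = -1*61/2 = -61/2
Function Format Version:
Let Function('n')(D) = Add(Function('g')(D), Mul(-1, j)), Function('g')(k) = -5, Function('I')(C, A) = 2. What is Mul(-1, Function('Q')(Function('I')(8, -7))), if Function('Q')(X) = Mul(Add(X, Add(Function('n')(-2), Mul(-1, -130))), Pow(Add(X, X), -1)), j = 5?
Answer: Rational(-61, 2) ≈ -30.500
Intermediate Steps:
Function('n')(D) = -10 (Function('n')(D) = Add(-5, Mul(-1, 5)) = Add(-5, -5) = -10)
Function('Q')(X) = Mul(Rational(1, 2), Pow(X, -1), Add(120, X)) (Function('Q')(X) = Mul(Add(X, Add(-10, Mul(-1, -130))), Pow(Add(X, X), -1)) = Mul(Add(X, Add(-10, 130)), Pow(Mul(2, X), -1)) = Mul(Add(X, 120), Mul(Rational(1, 2), Pow(X, -1))) = Mul(Add(120, X), Mul(Rational(1, 2), Pow(X, -1))) = Mul(Rational(1, 2), Pow(X, -1), Add(120, X)))
Mul(-1, Function('Q')(Function('I')(8, -7))) = Mul(-1, Mul(Rational(1, 2), Pow(2, -1), Add(120, 2))) = Mul(-1, Mul(Rational(1, 2), Rational(1, 2), 122)) = Mul(-1, Rational(61, 2)) = Rational(-61, 2)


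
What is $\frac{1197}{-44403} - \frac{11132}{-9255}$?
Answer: $\frac{8477473}{7209645} \approx 1.1759$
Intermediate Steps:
$\frac{1197}{-44403} - \frac{11132}{-9255} = 1197 \left(- \frac{1}{44403}\right) - - \frac{11132}{9255} = - \frac{21}{779} + \frac{11132}{9255} = \frac{8477473}{7209645}$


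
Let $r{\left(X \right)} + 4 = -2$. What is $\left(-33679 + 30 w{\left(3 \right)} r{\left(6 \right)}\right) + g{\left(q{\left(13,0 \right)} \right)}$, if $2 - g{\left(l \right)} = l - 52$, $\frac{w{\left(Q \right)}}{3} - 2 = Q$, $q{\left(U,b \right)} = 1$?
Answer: $-36326$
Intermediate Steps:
$r{\left(X \right)} = -6$ ($r{\left(X \right)} = -4 - 2 = -6$)
$w{\left(Q \right)} = 6 + 3 Q$
$g{\left(l \right)} = 54 - l$ ($g{\left(l \right)} = 2 - \left(l - 52\right) = 2 - \left(-52 + l\right) = 54 - l$)
$\left(-33679 + 30 w{\left(3 \right)} r{\left(6 \right)}\right) + g{\left(q{\left(13,0 \right)} \right)} = \left(-33679 + 30 \left(6 + 3 \cdot 3\right) \left(-6\right)\right) + \left(54 - 1\right) = \left(-33679 + 30 \left(6 + 9\right) \left(-6\right)\right) + \left(54 - 1\right) = \left(-33679 + 30 \cdot 15 \left(-6\right)\right) + 53 = \left(-33679 + 450 \left(-6\right)\right) + 53 = \left(-33679 - 2700\right) + 53 = -36379 + 53 = -36326$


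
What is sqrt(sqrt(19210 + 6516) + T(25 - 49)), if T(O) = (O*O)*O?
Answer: sqrt(-13824 + sqrt(25726)) ≈ 116.89*I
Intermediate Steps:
T(O) = O**3 (T(O) = O**2*O = O**3)
sqrt(sqrt(19210 + 6516) + T(25 - 49)) = sqrt(sqrt(19210 + 6516) + (25 - 49)**3) = sqrt(sqrt(25726) + (-24)**3) = sqrt(sqrt(25726) - 13824) = sqrt(-13824 + sqrt(25726))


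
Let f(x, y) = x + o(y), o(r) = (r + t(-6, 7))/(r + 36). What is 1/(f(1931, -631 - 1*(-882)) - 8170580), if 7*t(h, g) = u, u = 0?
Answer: -287/2344402012 ≈ -1.2242e-7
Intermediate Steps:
t(h, g) = 0 (t(h, g) = (⅐)*0 = 0)
o(r) = r/(36 + r) (o(r) = (r + 0)/(r + 36) = r/(36 + r))
f(x, y) = x + y/(36 + y)
1/(f(1931, -631 - 1*(-882)) - 8170580) = 1/(((-631 - 1*(-882)) + 1931*(36 + (-631 - 1*(-882))))/(36 + (-631 - 1*(-882))) - 8170580) = 1/(((-631 + 882) + 1931*(36 + (-631 + 882)))/(36 + (-631 + 882)) - 8170580) = 1/((251 + 1931*(36 + 251))/(36 + 251) - 8170580) = 1/((251 + 1931*287)/287 - 8170580) = 1/((251 + 554197)/287 - 8170580) = 1/((1/287)*554448 - 8170580) = 1/(554448/287 - 8170580) = 1/(-2344402012/287) = -287/2344402012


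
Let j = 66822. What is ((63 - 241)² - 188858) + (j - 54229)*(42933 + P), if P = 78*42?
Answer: 581752763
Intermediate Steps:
P = 3276
((63 - 241)² - 188858) + (j - 54229)*(42933 + P) = ((63 - 241)² - 188858) + (66822 - 54229)*(42933 + 3276) = ((-178)² - 188858) + 12593*46209 = (31684 - 188858) + 581909937 = -157174 + 581909937 = 581752763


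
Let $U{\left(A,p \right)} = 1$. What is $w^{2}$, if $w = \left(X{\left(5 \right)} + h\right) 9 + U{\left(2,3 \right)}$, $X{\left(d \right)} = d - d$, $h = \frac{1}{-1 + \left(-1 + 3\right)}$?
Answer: $100$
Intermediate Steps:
$h = 1$ ($h = \frac{1}{-1 + 2} = 1^{-1} = 1$)
$X{\left(d \right)} = 0$
$w = 10$ ($w = \left(0 + 1\right) 9 + 1 = 1 \cdot 9 + 1 = 9 + 1 = 10$)
$w^{2} = 10^{2} = 100$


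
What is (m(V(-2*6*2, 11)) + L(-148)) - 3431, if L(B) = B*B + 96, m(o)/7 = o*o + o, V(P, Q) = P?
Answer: 22433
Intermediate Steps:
m(o) = 7*o + 7*o**2 (m(o) = 7*(o*o + o) = 7*(o**2 + o) = 7*(o + o**2) = 7*o + 7*o**2)
L(B) = 96 + B**2 (L(B) = B**2 + 96 = 96 + B**2)
(m(V(-2*6*2, 11)) + L(-148)) - 3431 = (7*(-2*6*2)*(1 - 2*6*2) + (96 + (-148)**2)) - 3431 = (7*(-12*2)*(1 - 12*2) + (96 + 21904)) - 3431 = (7*(-24)*(1 - 24) + 22000) - 3431 = (7*(-24)*(-23) + 22000) - 3431 = (3864 + 22000) - 3431 = 25864 - 3431 = 22433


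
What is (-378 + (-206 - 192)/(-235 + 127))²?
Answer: 408565369/2916 ≈ 1.4011e+5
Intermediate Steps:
(-378 + (-206 - 192)/(-235 + 127))² = (-378 - 398/(-108))² = (-378 - 398*(-1/108))² = (-378 + 199/54)² = (-20213/54)² = 408565369/2916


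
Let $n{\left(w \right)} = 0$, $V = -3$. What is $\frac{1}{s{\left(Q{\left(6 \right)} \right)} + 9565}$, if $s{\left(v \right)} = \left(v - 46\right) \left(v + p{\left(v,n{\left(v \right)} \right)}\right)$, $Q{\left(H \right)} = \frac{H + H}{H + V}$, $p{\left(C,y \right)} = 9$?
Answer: $\frac{1}{9019} \approx 0.00011088$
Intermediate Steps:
$Q{\left(H \right)} = \frac{2 H}{-3 + H}$ ($Q{\left(H \right)} = \frac{H + H}{H - 3} = \frac{2 H}{-3 + H}$)
$s{\left(v \right)} = \left(-46 + v\right) \left(9 + v\right)$ ($s{\left(v \right)} = \left(v - 46\right) \left(v + 9\right) = \left(-46 + v\right) \left(9 + v\right)$)
$\frac{1}{s{\left(Q{\left(6 \right)} \right)} + 9565} = \frac{1}{\left(-414 + \left(2 \cdot 6 \frac{1}{-3 + 6}\right)^{2} - 37 \cdot 2 \cdot 6 \frac{1}{-3 + 6}\right) + 9565} = \frac{1}{\left(-414 + \left(2 \cdot 6 \cdot \frac{1}{3}\right)^{2} - 37 \cdot 2 \cdot 6 \cdot \frac{1}{3}\right) + 9565} = \frac{1}{\left(-414 + 4^{2} - 148\right) + 9565} = \frac{1}{\left(-414 + 16 - 148\right) + 9565} = \frac{1}{-546 + 9565} = \frac{1}{9019}$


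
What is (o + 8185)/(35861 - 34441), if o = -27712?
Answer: -19527/1420 ≈ -13.751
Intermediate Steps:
(o + 8185)/(35861 - 34441) = (-27712 + 8185)/(35861 - 34441) = -19527/1420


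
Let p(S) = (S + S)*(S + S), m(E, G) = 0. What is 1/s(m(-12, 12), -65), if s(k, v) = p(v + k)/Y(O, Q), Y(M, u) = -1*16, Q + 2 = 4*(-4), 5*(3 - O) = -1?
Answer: -4/4225 ≈ -0.00094675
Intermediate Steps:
O = 16/5 (O = 3 - ⅕*(-1) = 3 + ⅕ = 16/5 ≈ 3.2000)
p(S) = 4*S² (p(S) = (2*S)*(2*S) = 4*S²)
Q = -18 (Q = -2 + 4*(-4) = -2 - 16 = -18)
Y(M, u) = -16
s(k, v) = -(k + v)²/4 (s(k, v) = (4*(v + k)²)/(-16) = (4*(k + v)²)*(-1/16) = -(k + v)²/4)
1/s(m(-12, 12), -65) = 1/(-(0 - 65)²/4) = 1/(-¼*(-65)²) = 1/(-¼*4225) = 1/(-4225/4) = -4/4225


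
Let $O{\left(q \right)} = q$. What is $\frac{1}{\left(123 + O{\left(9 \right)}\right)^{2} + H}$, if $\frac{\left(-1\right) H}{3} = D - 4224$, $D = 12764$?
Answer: $- \frac{1}{8196} \approx -0.00012201$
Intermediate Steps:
$H = -25620$ ($H = - 3 \left(12764 - 4224\right) = \left(-3\right) 8540 = -25620$)
$\frac{1}{\left(123 + O{\left(9 \right)}\right)^{2} + H} = \frac{1}{\left(123 + 9\right)^{2} - 25620} = \frac{1}{132^{2} - 25620} = \frac{1}{17424 - 25620} = \frac{1}{-8196} = - \frac{1}{8196}$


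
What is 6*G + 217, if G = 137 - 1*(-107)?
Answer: 1681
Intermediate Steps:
G = 244 (G = 137 + 107 = 244)
6*G + 217 = 6*244 + 217 = 1464 + 217 = 1681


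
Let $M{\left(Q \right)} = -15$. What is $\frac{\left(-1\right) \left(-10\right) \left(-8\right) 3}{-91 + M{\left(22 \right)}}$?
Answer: $\frac{120}{53} \approx 2.2642$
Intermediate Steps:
$\frac{\left(-1\right) \left(-10\right) \left(-8\right) 3}{-91 + M{\left(22 \right)}} = \frac{\left(-1\right) \left(-10\right) \left(-8\right) 3}{-91 - 15} = \frac{10 \left(-8\right) 3}{-106} = \left(-80\right) 3 \left(- \frac{1}{106}\right) = \left(-240\right) \left(- \frac{1}{106}\right) = \frac{120}{53}$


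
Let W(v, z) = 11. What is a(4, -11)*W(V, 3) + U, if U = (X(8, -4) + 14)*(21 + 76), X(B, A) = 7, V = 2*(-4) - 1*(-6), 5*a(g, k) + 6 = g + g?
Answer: 10207/5 ≈ 2041.4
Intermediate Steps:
a(g, k) = -6/5 + 2*g/5 (a(g, k) = -6/5 + (g + g)/5 = -6/5 + (2*g)/5 = -6/5 + 2*g/5)
V = -2 (V = -8 + 6 = -2)
U = 2037 (U = (7 + 14)*(21 + 76) = 21*97 = 2037)
a(4, -11)*W(V, 3) + U = (-6/5 + (2/5)*4)*11 + 2037 = (-6/5 + 8/5)*11 + 2037 = (2/5)*11 + 2037 = 22/5 + 2037 = 10207/5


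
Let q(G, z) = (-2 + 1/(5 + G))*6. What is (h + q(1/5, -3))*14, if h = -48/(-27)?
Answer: -14854/117 ≈ -126.96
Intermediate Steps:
q(G, z) = -12 + 6/(5 + G)
h = 16/9 (h = -48*(-1/27) = 16/9 ≈ 1.7778)
(h + q(1/5, -3))*14 = (16/9 + 6*(-9 - 2/5)/(5 + 1/5))*14 = (16/9 + 6*(-9 - 2*⅕)/(5 + ⅕))*14 = (16/9 + 6*(-9 - ⅖)/(26/5))*14 = (16/9 + 6*(5/26)*(-47/5))*14 = (16/9 - 141/13)*14 = -1061/117*14 = -14854/117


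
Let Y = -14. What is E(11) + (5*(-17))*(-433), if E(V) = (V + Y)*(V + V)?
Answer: 36739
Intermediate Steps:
E(V) = 2*V*(-14 + V) (E(V) = (V - 14)*(V + V) = (-14 + V)*(2*V) = 2*V*(-14 + V))
E(11) + (5*(-17))*(-433) = 2*11*(-14 + 11) + (5*(-17))*(-433) = 2*11*(-3) - 85*(-433) = -66 + 36805 = 36739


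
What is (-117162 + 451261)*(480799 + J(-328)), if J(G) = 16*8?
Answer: 160677229773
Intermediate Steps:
J(G) = 128
(-117162 + 451261)*(480799 + J(-328)) = (-117162 + 451261)*(480799 + 128) = 334099*480927 = 160677229773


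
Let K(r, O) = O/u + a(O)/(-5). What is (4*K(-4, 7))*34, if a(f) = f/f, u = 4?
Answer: 1054/5 ≈ 210.80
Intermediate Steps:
a(f) = 1
K(r, O) = -⅕ + O/4 (K(r, O) = O/4 + 1/(-5) = O*(¼) + 1*(-⅕) = O/4 - ⅕ = -⅕ + O/4)
(4*K(-4, 7))*34 = (4*(-⅕ + (¼)*7))*34 = (4*(-⅕ + 7/4))*34 = (4*(31/20))*34 = (31/5)*34 = 1054/5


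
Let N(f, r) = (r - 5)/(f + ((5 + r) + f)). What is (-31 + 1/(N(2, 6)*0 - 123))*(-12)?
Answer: 15256/41 ≈ 372.10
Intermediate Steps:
N(f, r) = (-5 + r)/(5 + r + 2*f) (N(f, r) = (-5 + r)/(f + (5 + f + r)) = (-5 + r)/(5 + r + 2*f))
(-31 + 1/(N(2, 6)*0 - 123))*(-12) = (-31 + 1/(((-5 + 6)/(5 + 6 + 2*2))*0 - 123))*(-12) = (-31 + 1/((1/(5 + 6 + 4))*0 - 123))*(-12) = (-31 + 1/((1/15)*0 - 123))*(-12) = (-31 + 1/(0 - 123))*(-12) = (-31 + 1/(-123))*(-12) = (-31 - 1/123)*(-12) = -3814/123*(-12) = 15256/41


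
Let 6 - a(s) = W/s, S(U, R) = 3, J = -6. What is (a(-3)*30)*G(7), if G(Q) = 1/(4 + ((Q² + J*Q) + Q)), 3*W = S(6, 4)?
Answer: 95/9 ≈ 10.556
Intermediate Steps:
W = 1 (W = (⅓)*3 = 1)
a(s) = 6 - 1/s
G(Q) = 1/(4 + Q² - 5*Q) (G(Q) = 1/(4 + ((Q² - 6*Q) + Q)) = 1/(4 + (Q² - 5*Q)) = 1/(4 + Q² - 5*Q))
(a(-3)*30)*G(7) = ((6 - 1/(-3))*30)/(4 + 7² - 5*7) = ((6 - 1*(-⅓))*30)/(4 + 49 - 35) = ((6 + ⅓)*30)/18 = ((19/3)*30)*(1/18) = 190*(1/18) = 95/9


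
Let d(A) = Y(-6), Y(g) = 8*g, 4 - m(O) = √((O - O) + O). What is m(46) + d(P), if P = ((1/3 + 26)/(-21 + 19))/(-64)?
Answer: -44 - √46 ≈ -50.782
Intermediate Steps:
m(O) = 4 - √O (m(O) = 4 - √((O - O) + O) = 4 - √(0 + O) = 4 - √O)
P = 79/384 (P = ((⅓ + 26)/(-2))*(-1/64) = ((79/3)*(-½))*(-1/64) = -79/6*(-1/64) = 79/384 ≈ 0.20573)
d(A) = -48 (d(A) = 8*(-6) = -48)
m(46) + d(P) = (4 - √46) - 48 = -44 - √46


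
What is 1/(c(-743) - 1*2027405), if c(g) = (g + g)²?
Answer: 1/180791 ≈ 5.5312e-6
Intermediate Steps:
c(g) = 4*g² (c(g) = (2*g)² = 4*g²)
1/(c(-743) - 1*2027405) = 1/(4*(-743)² - 1*2027405) = 1/(4*552049 - 2027405) = 1/(2208196 - 2027405) = 1/180791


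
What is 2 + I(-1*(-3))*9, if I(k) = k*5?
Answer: 137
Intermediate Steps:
I(k) = 5*k
2 + I(-1*(-3))*9 = 2 + (5*(-1*(-3)))*9 = 2 + (5*3)*9 = 2 + 15*9 = 2 + 135 = 137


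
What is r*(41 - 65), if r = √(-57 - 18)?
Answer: -120*I*√3 ≈ -207.85*I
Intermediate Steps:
r = 5*I*√3 (r = √(-75) = 5*I*√3 ≈ 8.6602*I)
r*(41 - 65) = (5*I*√3)*(41 - 65) = (5*I*√3)*(-24) = -120*I*√3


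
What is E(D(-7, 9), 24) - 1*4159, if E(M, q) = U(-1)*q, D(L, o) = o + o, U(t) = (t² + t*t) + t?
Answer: -4135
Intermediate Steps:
U(t) = t + 2*t² (U(t) = (t² + t²) + t = 2*t² + t = t + 2*t²)
D(L, o) = 2*o
E(M, q) = q (E(M, q) = (-(1 + 2*(-1)))*q = (-(1 - 2))*q = (-1*(-1))*q = 1*q = q)
E(D(-7, 9), 24) - 1*4159 = 24 - 1*4159 = 24 - 4159 = -4135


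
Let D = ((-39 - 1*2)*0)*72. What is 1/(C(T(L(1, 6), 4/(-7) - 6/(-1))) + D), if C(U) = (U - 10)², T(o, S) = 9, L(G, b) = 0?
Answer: 1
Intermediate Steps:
C(U) = (-10 + U)²
D = 0 (D = ((-39 - 2)*0)*72 = -41*0*72 = 0*72 = 0)
1/(C(T(L(1, 6), 4/(-7) - 6/(-1))) + D) = 1/((-10 + 9)² + 0) = 1/((-1)² + 0) = 1/(1 + 0) = 1/1 = 1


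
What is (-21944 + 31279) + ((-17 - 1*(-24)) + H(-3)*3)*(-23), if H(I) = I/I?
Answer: 9105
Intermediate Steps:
H(I) = 1
(-21944 + 31279) + ((-17 - 1*(-24)) + H(-3)*3)*(-23) = (-21944 + 31279) + ((-17 - 1*(-24)) + 1*3)*(-23) = 9335 + ((-17 + 24) + 3)*(-23) = 9335 + (7 + 3)*(-23) = 9335 + 10*(-23) = 9335 - 230 = 9105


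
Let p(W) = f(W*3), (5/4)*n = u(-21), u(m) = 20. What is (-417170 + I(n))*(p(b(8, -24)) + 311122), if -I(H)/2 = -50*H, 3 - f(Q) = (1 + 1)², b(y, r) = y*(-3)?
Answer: -129292553970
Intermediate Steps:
b(y, r) = -3*y
n = 16 (n = (⅘)*20 = 16)
f(Q) = -1 (f(Q) = 3 - (1 + 1)² = 3 - 1*2² = 3 - 1*4 = 3 - 4 = -1)
p(W) = -1
I(H) = 100*H (I(H) = -(-100)*H = 100*H)
(-417170 + I(n))*(p(b(8, -24)) + 311122) = (-417170 + 100*16)*(-1 + 311122) = (-417170 + 1600)*311121 = -415570*311121 = -129292553970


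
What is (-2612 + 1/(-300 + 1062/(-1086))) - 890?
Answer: -190778635/54477 ≈ -3502.0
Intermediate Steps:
(-2612 + 1/(-300 + 1062/(-1086))) - 890 = (-2612 + 1/(-300 + 1062*(-1/1086))) - 890 = (-2612 + 1/(-300 - 177/181)) - 890 = (-2612 + 1/(-54477/181)) - 890 = (-2612 - 181/54477) - 890 = -142294105/54477 - 890 = -190778635/54477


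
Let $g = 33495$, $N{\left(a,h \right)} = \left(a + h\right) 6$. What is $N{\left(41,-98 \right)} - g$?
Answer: $-33837$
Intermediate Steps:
$N{\left(a,h \right)} = 6 a + 6 h$
$N{\left(41,-98 \right)} - g = \left(6 \cdot 41 + 6 \left(-98\right)\right) - 33495 = \left(246 - 588\right) - 33495 = -342 - 33495 = -33837$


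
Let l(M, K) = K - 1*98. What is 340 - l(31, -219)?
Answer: 657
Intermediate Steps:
l(M, K) = -98 + K (l(M, K) = K - 98 = -98 + K)
340 - l(31, -219) = 340 - (-98 - 219) = 340 - 1*(-317) = 340 + 317 = 657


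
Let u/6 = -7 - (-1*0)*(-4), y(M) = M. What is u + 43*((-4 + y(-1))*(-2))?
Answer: 388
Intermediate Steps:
u = -42 (u = 6*(-7 - (-1*0)*(-4)) = 6*(-7 - 0*(-4)) = 6*(-7 - 1*0) = 6*(-7 + 0) = 6*(-7) = -42)
u + 43*((-4 + y(-1))*(-2)) = -42 + 43*((-4 - 1)*(-2)) = -42 + 43*(-5*(-2)) = -42 + 43*10 = -42 + 430 = 388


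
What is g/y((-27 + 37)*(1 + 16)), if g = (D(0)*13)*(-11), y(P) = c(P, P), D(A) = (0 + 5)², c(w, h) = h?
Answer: -715/34 ≈ -21.029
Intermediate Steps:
D(A) = 25 (D(A) = 5² = 25)
y(P) = P
g = -3575 (g = (25*13)*(-11) = 325*(-11) = -3575)
g/y((-27 + 37)*(1 + 16)) = -3575*1/((1 + 16)*(-27 + 37)) = -3575/(10*17) = -3575/170 = -3575*1/170 = -715/34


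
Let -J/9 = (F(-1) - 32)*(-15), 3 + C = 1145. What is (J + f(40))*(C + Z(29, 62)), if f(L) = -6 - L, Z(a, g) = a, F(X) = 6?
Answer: -4164076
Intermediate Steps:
C = 1142 (C = -3 + 1145 = 1142)
J = -3510 (J = -9*(6 - 32)*(-15) = -(-234)*(-15) = -9*390 = -3510)
(J + f(40))*(C + Z(29, 62)) = (-3510 + (-6 - 1*40))*(1142 + 29) = (-3510 + (-6 - 40))*1171 = (-3510 - 46)*1171 = -3556*1171 = -4164076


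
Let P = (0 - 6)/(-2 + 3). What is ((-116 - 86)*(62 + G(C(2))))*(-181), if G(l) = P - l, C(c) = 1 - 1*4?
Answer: 2157158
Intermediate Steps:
P = -6 (P = -6/1 = -6*1 = -6)
C(c) = -3 (C(c) = 1 - 4 = -3)
G(l) = -6 - l
((-116 - 86)*(62 + G(C(2))))*(-181) = ((-116 - 86)*(62 + (-6 - 1*(-3))))*(-181) = -202*(62 + (-6 + 3))*(-181) = -202*(62 - 3)*(-181) = -202*59*(-181) = -11918*(-181) = 2157158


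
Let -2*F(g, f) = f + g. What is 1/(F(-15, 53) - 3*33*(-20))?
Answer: 1/1961 ≈ 0.00050994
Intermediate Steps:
F(g, f) = -f/2 - g/2 (F(g, f) = -(f + g)/2 = -f/2 - g/2)
1/(F(-15, 53) - 3*33*(-20)) = 1/((-½*53 - ½*(-15)) - 3*33*(-20)) = 1/((-53/2 + 15/2) - 99*(-20)) = 1/(-19 + 1980) = 1/1961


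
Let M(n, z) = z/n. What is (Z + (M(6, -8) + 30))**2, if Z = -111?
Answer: 61009/9 ≈ 6778.8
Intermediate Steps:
(Z + (M(6, -8) + 30))**2 = (-111 + (-8/6 + 30))**2 = (-111 + (-8*1/6 + 30))**2 = (-111 + (-4/3 + 30))**2 = (-111 + 86/3)**2 = (-247/3)**2 = 61009/9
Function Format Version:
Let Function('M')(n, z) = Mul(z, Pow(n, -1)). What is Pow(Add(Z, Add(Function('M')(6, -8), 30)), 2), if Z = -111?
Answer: Rational(61009, 9) ≈ 6778.8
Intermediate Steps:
Pow(Add(Z, Add(Function('M')(6, -8), 30)), 2) = Pow(Add(-111, Add(Mul(-8, Pow(6, -1)), 30)), 2) = Pow(Add(-111, Add(Mul(-8, Rational(1, 6)), 30)), 2) = Pow(Add(-111, Add(Rational(-4, 3), 30)), 2) = Pow(Add(-111, Rational(86, 3)), 2) = Pow(Rational(-247, 3), 2) = Rational(61009, 9)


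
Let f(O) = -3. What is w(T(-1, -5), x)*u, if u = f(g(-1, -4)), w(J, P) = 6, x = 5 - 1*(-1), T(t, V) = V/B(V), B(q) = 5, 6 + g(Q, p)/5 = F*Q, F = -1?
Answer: -18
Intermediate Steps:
g(Q, p) = -30 - 5*Q (g(Q, p) = -30 + 5*(-Q) = -30 - 5*Q)
T(t, V) = V/5
x = 6 (x = 5 + 1 = 6)
u = -3
w(T(-1, -5), x)*u = 6*(-3) = -18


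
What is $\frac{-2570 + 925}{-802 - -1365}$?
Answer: $- \frac{1645}{563} \approx -2.9218$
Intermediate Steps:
$\frac{-2570 + 925}{-802 - -1365} = - \frac{1645}{-802 + 1365} = - \frac{1645}{563}$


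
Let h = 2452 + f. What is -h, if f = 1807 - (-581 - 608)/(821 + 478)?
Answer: -5533630/1299 ≈ -4259.9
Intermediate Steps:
f = 2348482/1299 (f = 1807 - (-1189)/1299 = 1807 - 1*(-1189/1299) = 1807 + 1189/1299 = 2348482/1299 ≈ 1807.9)
h = 5533630/1299 (h = 2452 + 2348482/1299 = 5533630/1299 ≈ 4259.9)
-h = -1*5533630/1299 = -5533630/1299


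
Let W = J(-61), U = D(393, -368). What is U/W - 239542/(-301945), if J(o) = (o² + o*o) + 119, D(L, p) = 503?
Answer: 1963055397/2283006145 ≈ 0.85986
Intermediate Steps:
J(o) = 119 + 2*o² (J(o) = (o² + o²) + 119 = 2*o² + 119 = 119 + 2*o²)
U = 503
W = 7561 (W = 119 + 2*(-61)² = 119 + 2*3721 = 119 + 7442 = 7561)
U/W - 239542/(-301945) = 503/7561 - 239542/(-301945) = 503*(1/7561) - 239542*(-1/301945) = 503/7561 + 239542/301945 = 1963055397/2283006145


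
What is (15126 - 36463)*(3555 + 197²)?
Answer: -903920668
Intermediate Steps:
(15126 - 36463)*(3555 + 197²) = -21337*(3555 + 38809) = -21337*42364 = -903920668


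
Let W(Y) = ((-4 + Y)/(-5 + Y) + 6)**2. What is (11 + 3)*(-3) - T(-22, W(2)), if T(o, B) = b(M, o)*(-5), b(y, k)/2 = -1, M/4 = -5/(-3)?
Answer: -52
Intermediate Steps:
M = 20/3 (M = 4*(-5/(-3)) = 4*(-5*(-1/3)) = 4*(5/3) = 20/3 ≈ 6.6667)
b(y, k) = -2 (b(y, k) = 2*(-1) = -2)
W(Y) = (6 + (-4 + Y)/(-5 + Y))**2 (W(Y) = ((-4 + Y)/(-5 + Y) + 6)**2 = (6 + (-4 + Y)/(-5 + Y))**2)
T(o, B) = 10 (T(o, B) = -2*(-5) = 10)
(11 + 3)*(-3) - T(-22, W(2)) = (11 + 3)*(-3) - 1*10 = 14*(-3) - 10 = -42 - 10 = -52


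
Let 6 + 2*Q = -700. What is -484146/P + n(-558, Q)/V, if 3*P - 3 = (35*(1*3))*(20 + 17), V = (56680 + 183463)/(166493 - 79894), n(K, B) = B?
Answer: -8660126455/17290296 ≈ -500.87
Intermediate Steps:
Q = -353 (Q = -3 + (1/2)*(-700) = -3 - 350 = -353)
V = 240143/86599 ≈ 2.7730
P = 1296 (P = 1 + ((35*(1*3))*(20 + 17))/3 = 1 + ((35*3)*37)/3 = 1 + (105*37)/3 = 1 + (1/3)*3885 = 1 + 1295 = 1296)
-484146/P + n(-558, Q)/V = -484146/1296 - 353/240143/86599 = -484146*1/1296 - 353*86599/240143 = -26897/72 - 30569447/240143 = -8660126455/17290296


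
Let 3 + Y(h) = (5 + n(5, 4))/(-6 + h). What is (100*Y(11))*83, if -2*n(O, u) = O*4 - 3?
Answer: -30710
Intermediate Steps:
n(O, u) = 3/2 - 2*O (n(O, u) = -(O*4 - 3)/2 = -(4*O - 3)/2 = -(-3 + 4*O)/2 = 3/2 - 2*O)
Y(h) = -3 - 7/(2*(-6 + h)) (Y(h) = -3 + (5 + (3/2 - 2*5))/(-6 + h) = -3 + (5 + (3/2 - 10))/(-6 + h) = -3 + (5 - 17/2)/(-6 + h) = -3 - 7/(2*(-6 + h)))
(100*Y(11))*83 = (100*((29 - 6*11)/(2*(-6 + 11))))*83 = (100*((1/2)*(29 - 66)/5))*83 = (100*((1/2)*(1/5)*(-37)))*83 = (100*(-37/10))*83 = -370*83 = -30710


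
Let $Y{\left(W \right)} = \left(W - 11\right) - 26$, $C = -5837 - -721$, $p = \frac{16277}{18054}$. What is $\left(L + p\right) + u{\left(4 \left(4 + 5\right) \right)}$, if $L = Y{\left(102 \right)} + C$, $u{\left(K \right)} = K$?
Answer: $- \frac{90524533}{18054} \approx -5014.1$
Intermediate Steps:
$p = \frac{16277}{18054}$ ($p = 16277 \cdot \frac{1}{18054} = \frac{16277}{18054} \approx 0.90157$)
$C = -5116$ ($C = -5837 + 721 = -5116$)
$Y{\left(W \right)} = -37 + W$ ($Y{\left(W \right)} = \left(-11 + W\right) - 26 = -37 + W$)
$L = -5051$ ($L = \left(-37 + 102\right) - 5116 = 65 - 5116 = -5051$)
$\left(L + p\right) + u{\left(4 \left(4 + 5\right) \right)} = \left(-5051 + \frac{16277}{18054}\right) + 4 \left(4 + 5\right) = - \frac{91174477}{18054} + 4 \cdot 9 = - \frac{91174477}{18054} + 36 = - \frac{90524533}{18054}$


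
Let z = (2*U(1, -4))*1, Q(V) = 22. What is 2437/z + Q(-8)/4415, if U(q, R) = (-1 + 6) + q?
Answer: 10759619/52980 ≈ 203.09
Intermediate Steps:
U(q, R) = 5 + q
z = 12 (z = (2*(5 + 1))*1 = (2*6)*1 = 12*1 = 12)
2437/z + Q(-8)/4415 = 2437/12 + 22/4415 = 10759619/52980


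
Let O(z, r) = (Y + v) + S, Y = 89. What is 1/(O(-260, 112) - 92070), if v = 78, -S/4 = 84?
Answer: -1/92239 ≈ -1.0841e-5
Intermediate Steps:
S = -336 (S = -4*84 = -336)
O(z, r) = -169 (O(z, r) = (89 + 78) - 336 = 167 - 336 = -169)
1/(O(-260, 112) - 92070) = 1/(-169 - 92070) = 1/(-92239) = -1/92239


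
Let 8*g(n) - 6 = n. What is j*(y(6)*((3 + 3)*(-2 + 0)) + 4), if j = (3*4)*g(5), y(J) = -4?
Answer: 858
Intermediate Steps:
g(n) = ¾ + n/8
j = 33/2 (j = (3*4)*(¾ + (⅛)*5) = 12*(¾ + 5/8) = 12*(11/8) = 33/2 ≈ 16.500)
j*(y(6)*((3 + 3)*(-2 + 0)) + 4) = 33*(-4*(3 + 3)*(-2 + 0) + 4)/2 = 33*(-24*(-2) + 4)/2 = 33*(-4*(-12) + 4)/2 = 33*(48 + 4)/2 = (33/2)*52 = 858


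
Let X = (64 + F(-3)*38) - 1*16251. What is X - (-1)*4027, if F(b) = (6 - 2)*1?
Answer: -12008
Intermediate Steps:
F(b) = 4 (F(b) = 4*1 = 4)
X = -16035 (X = (64 + 4*38) - 1*16251 = (64 + 152) - 16251 = 216 - 16251 = -16035)
X - (-1)*4027 = -16035 - (-1)*4027 = -16035 - 1*(-4027) = -16035 + 4027 = -12008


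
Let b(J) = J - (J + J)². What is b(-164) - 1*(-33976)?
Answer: -73772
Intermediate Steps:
b(J) = J - 4*J² (b(J) = J - (2*J)² = J - 4*J²)
b(-164) - 1*(-33976) = -164*(1 - 4*(-164)) - 1*(-33976) = -164*(1 + 656) + 33976 = -164*657 + 33976 = -107748 + 33976 = -73772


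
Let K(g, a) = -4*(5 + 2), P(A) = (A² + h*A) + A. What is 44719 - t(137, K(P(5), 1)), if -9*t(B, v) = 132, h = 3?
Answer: 134201/3 ≈ 44734.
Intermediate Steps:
P(A) = A² + 4*A (P(A) = (A² + 3*A) + A = A² + 4*A)
K(g, a) = -28 (K(g, a) = -4*7 = -28)
t(B, v) = -44/3 (t(B, v) = -⅑*132 = -44/3)
44719 - t(137, K(P(5), 1)) = 44719 - 1*(-44/3) = 44719 + 44/3 = 134201/3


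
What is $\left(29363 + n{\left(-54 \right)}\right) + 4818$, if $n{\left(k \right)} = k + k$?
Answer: $34073$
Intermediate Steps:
$n{\left(k \right)} = 2 k$
$\left(29363 + n{\left(-54 \right)}\right) + 4818 = \left(29363 + 2 \left(-54\right)\right) + 4818 = \left(29363 - 108\right) + 4818 = 29255 + 4818 = 34073$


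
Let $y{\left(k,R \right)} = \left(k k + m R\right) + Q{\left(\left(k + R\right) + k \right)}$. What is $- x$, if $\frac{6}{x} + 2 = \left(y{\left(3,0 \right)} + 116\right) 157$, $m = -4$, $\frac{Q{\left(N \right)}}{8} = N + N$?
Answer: $- \frac{2}{11565} \approx -0.00017294$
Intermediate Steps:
$Q{\left(N \right)} = 16 N$ ($Q{\left(N \right)} = 8 \left(N + N\right) = 8 \cdot 2 N = 16 N$)
$y{\left(k,R \right)} = k^{2} + 12 R + 32 k$ ($y{\left(k,R \right)} = \left(k k - 4 R\right) + 16 \left(\left(k + R\right) + k\right) = \left(k^{2} - 4 R\right) + 16 \left(\left(R + k\right) + k\right) = \left(k^{2} - 4 R\right) + 16 \left(R + 2 k\right) = \left(k^{2} - 4 R\right) + \left(16 R + 32 k\right) = k^{2} + 12 R + 32 k$)
$x = \frac{2}{11565}$ ($x = \frac{6}{-2 + \left(\left(3^{2} + 12 \cdot 0 + 32 \cdot 3\right) + 116\right) 157} = \frac{6}{-2 + \left(\left(9 + 0 + 96\right) + 116\right) 157} = \frac{6}{-2 + \left(105 + 116\right) 157} = \frac{6}{-2 + 221 \cdot 157} = \frac{6}{-2 + 34697} = \frac{6}{34695} = 6 \cdot \frac{1}{34695} = \frac{2}{11565} \approx 0.00017294$)
$- x = \left(-1\right) \frac{2}{11565} = - \frac{2}{11565}$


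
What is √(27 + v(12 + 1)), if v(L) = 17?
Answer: 2*√11 ≈ 6.6332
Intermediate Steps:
√(27 + v(12 + 1)) = √(27 + 17) = √44 = 2*√11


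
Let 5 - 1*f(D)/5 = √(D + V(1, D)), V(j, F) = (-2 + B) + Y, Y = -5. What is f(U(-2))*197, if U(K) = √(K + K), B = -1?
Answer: 4925 - 985*√(-8 + 2*I) ≈ 4579.4 - 2807.4*I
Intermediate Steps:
U(K) = √2*√K (U(K) = √(2*K) = √2*√K)
V(j, F) = -8 (V(j, F) = (-2 - 1) - 5 = -3 - 5 = -8)
f(D) = 25 - 5*√(-8 + D) (f(D) = 25 - 5*√(D - 8) = 25 - 5*√(-8 + D))
f(U(-2))*197 = (25 - 5*√(-8 + √2*√(-2)))*197 = (25 - 5*√(-8 + √2*(I*√2)))*197 = (25 - 5*√(-8 + 2*I))*197 = 4925 - 985*√(-8 + 2*I)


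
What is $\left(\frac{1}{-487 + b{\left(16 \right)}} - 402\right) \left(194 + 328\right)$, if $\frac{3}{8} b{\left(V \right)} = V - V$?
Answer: $- \frac{102194550}{487} \approx -2.0985 \cdot 10^{5}$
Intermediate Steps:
$b{\left(V \right)} = 0$ ($b{\left(V \right)} = \frac{8 \left(V - V\right)}{3} = \frac{8}{3} \cdot 0 = 0$)
$\left(\frac{1}{-487 + b{\left(16 \right)}} - 402\right) \left(194 + 328\right) = \left(\frac{1}{-487 + 0} - 402\right) \left(194 + 328\right) = \left(\frac{1}{-487} - 402\right) 522 = \left(- \frac{1}{487} - 402\right) 522 = \left(- \frac{195775}{487}\right) 522 = - \frac{102194550}{487}$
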